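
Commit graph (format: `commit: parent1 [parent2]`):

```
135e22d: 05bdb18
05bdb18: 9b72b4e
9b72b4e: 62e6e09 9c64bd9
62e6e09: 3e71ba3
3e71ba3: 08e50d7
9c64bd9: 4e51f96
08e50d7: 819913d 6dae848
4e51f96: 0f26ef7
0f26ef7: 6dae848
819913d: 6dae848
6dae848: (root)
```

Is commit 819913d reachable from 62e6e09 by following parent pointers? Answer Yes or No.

Ancestors of 62e6e09 (commits reachable by following parents): {08e50d7, 3e71ba3, 62e6e09, 6dae848, 819913d}.
819913d is in that set, so it is an ancestor of 62e6e09.

Yes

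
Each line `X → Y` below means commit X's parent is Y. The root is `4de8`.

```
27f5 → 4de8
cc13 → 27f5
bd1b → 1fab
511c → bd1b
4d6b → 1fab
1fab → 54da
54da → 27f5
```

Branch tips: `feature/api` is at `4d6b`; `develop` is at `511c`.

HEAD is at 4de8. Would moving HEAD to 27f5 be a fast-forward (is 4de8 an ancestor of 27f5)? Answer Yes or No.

A fast-forward from 4de8 to 27f5 is possible iff 4de8 is an ancestor of 27f5.
Ancestors of 27f5: {27f5, 4de8}.
4de8 is among them, so fast-forward is possible.

Yes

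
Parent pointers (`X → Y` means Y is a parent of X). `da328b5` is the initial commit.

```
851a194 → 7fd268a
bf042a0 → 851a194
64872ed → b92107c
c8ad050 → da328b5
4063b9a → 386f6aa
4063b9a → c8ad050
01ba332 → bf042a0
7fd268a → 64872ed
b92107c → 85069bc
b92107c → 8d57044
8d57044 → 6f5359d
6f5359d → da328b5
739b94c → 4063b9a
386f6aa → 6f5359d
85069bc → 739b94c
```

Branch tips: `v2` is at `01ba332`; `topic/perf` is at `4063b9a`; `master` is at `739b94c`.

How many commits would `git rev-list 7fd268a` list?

Walking parent pointers from 7fd268a: reachable set = {386f6aa, 4063b9a, 64872ed, 6f5359d, 739b94c, 7fd268a, 85069bc, 8d57044, b92107c, c8ad050, da328b5}.
That is 11 commits.

11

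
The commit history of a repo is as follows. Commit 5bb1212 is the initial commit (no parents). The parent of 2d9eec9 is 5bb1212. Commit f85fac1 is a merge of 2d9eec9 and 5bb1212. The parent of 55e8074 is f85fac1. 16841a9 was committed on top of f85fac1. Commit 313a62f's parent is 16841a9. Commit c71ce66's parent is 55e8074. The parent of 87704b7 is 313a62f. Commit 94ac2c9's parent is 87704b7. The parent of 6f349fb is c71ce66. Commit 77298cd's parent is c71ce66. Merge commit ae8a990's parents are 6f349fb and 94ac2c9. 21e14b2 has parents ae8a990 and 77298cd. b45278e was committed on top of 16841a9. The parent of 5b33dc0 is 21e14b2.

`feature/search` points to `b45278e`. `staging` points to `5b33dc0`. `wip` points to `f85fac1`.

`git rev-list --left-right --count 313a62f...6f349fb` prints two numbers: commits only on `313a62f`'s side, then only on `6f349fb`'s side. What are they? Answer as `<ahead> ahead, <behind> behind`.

2 ahead, 3 behind

Reachable from 313a62f: {16841a9, 2d9eec9, 313a62f, 5bb1212, f85fac1}.
Reachable from 6f349fb: {2d9eec9, 55e8074, 5bb1212, 6f349fb, c71ce66, f85fac1}.
Only in 313a62f's history (ahead): {16841a9, 313a62f} — 2.
Only in 6f349fb's history (behind): {55e8074, 6f349fb, c71ce66} — 3.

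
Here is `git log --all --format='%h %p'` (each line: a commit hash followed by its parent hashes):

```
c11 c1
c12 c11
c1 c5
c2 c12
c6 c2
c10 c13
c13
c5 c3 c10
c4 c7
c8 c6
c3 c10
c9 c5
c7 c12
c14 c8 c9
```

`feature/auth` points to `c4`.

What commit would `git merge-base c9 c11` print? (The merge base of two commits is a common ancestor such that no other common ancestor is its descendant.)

c5

Ancestors of c9: {c10, c13, c3, c5, c9}.
Ancestors of c11: {c1, c10, c11, c13, c3, c5}.
Common ancestors: {c10, c13, c3, c5}.
Among these, c5 is not an ancestor of any other common ancestor — it is the merge base.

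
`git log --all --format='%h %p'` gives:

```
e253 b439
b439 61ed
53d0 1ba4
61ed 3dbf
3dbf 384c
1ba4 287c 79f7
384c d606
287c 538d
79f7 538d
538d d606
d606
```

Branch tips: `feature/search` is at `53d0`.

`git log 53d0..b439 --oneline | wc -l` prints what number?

4

Reachable from b439: {384c, 3dbf, 61ed, b439, d606}.
Reachable from 53d0: {1ba4, 287c, 538d, 53d0, 79f7, d606}.
In b439's history but not 53d0's: {384c, 3dbf, 61ed, b439} — 4 commits.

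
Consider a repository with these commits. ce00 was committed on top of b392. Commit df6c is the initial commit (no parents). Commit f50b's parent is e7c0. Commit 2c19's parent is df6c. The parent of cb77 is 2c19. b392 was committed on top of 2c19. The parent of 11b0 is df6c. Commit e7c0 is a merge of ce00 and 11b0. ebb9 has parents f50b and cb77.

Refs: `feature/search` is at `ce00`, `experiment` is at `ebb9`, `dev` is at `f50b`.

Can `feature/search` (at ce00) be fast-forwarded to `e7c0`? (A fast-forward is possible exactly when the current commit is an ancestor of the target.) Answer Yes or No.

Yes

A fast-forward from ce00 to e7c0 is possible iff ce00 is an ancestor of e7c0.
Ancestors of e7c0: {11b0, 2c19, b392, ce00, df6c, e7c0}.
ce00 is among them, so fast-forward is possible.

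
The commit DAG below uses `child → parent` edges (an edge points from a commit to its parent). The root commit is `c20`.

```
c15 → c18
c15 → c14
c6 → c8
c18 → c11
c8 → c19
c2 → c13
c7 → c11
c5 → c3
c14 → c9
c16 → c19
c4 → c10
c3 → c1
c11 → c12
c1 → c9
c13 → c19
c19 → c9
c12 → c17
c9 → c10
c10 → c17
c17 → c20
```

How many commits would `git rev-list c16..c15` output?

5

Reachable from c15: {c10, c11, c12, c14, c15, c17, c18, c20, c9}.
Reachable from c16: {c10, c16, c17, c19, c20, c9}.
In c15's history but not c16's: {c11, c12, c14, c15, c18} — 5 commits.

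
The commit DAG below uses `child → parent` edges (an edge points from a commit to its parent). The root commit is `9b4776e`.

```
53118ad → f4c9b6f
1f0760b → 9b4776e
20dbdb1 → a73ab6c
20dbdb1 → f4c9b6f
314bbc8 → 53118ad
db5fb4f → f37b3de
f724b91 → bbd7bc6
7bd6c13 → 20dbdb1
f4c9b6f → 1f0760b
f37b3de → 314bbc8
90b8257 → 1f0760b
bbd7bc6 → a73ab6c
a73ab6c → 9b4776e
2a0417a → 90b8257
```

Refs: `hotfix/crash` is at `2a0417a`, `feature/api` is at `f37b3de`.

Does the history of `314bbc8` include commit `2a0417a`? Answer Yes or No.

Ancestors of 314bbc8: {1f0760b, 314bbc8, 53118ad, 9b4776e, f4c9b6f}.
2a0417a is not in that set, so it is not an ancestor of 314bbc8.

No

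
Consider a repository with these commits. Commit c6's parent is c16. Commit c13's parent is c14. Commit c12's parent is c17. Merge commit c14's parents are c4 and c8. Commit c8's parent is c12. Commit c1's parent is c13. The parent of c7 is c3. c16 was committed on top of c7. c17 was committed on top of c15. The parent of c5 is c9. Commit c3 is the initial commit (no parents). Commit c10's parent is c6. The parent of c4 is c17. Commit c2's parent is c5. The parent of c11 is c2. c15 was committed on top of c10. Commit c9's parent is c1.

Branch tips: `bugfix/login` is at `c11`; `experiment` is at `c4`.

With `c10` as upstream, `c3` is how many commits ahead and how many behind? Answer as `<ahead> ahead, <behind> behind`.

0 ahead, 4 behind

Reachable from c3: {c3}.
Reachable from c10: {c10, c16, c3, c6, c7}.
Only in c3's history (ahead): {} — 0.
Only in c10's history (behind): {c10, c16, c6, c7} — 4.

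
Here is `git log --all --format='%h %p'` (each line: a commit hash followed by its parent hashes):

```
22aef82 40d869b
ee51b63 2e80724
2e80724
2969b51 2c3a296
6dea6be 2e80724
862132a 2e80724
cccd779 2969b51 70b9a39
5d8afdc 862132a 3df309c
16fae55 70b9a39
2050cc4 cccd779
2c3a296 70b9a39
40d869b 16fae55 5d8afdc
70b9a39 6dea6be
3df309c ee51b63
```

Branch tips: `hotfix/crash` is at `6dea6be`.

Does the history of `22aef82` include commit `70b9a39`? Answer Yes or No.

Yes

Ancestors of 22aef82 (commits reachable by following parents): {16fae55, 22aef82, 2e80724, 3df309c, 40d869b, 5d8afdc, 6dea6be, 70b9a39, 862132a, ee51b63}.
70b9a39 is in that set, so it is an ancestor of 22aef82.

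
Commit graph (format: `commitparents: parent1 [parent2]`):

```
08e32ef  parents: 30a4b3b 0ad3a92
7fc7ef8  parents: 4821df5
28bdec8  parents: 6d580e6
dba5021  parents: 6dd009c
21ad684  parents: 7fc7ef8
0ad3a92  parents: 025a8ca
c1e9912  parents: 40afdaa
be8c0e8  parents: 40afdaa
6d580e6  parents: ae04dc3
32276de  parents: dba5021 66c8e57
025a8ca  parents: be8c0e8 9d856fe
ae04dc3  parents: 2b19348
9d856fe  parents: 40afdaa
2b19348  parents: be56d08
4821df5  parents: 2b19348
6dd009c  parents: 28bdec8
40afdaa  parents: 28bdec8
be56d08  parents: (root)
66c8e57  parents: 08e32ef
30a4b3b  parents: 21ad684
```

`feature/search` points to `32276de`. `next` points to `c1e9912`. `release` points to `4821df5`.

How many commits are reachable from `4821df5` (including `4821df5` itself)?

Walking parent pointers from 4821df5: reachable set = {2b19348, 4821df5, be56d08}.
That is 3 commits.

3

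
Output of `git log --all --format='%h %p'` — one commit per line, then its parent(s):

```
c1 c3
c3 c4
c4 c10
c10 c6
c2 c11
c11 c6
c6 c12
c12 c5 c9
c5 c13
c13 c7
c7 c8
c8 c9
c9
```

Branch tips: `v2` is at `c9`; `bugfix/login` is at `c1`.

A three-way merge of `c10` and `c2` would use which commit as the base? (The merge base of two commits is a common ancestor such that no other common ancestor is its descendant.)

Ancestors of c10: {c10, c12, c13, c5, c6, c7, c8, c9}.
Ancestors of c2: {c11, c12, c13, c2, c5, c6, c7, c8, c9}.
Common ancestors: {c12, c13, c5, c6, c7, c8, c9}.
Among these, c6 is not an ancestor of any other common ancestor — it is the merge base.

c6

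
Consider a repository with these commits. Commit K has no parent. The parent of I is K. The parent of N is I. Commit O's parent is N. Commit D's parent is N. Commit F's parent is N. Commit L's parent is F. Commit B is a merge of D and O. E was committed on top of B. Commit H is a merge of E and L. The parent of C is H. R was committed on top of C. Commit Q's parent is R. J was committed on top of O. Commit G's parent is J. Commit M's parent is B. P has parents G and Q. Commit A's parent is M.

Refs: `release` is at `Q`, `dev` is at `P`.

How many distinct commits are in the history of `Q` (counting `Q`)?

Walking parent pointers from Q: reachable set = {B, C, D, E, F, H, I, K, L, N, O, Q, R}.
That is 13 commits.

13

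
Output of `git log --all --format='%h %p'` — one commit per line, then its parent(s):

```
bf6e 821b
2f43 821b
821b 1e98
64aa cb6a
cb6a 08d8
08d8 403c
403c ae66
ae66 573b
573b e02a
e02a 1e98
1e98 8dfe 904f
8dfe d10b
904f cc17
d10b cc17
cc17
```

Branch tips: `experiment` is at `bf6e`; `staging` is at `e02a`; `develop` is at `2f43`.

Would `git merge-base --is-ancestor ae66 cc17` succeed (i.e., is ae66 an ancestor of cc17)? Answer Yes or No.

Ancestors of cc17: {cc17}.
ae66 is not in that set, so it is not an ancestor of cc17.

No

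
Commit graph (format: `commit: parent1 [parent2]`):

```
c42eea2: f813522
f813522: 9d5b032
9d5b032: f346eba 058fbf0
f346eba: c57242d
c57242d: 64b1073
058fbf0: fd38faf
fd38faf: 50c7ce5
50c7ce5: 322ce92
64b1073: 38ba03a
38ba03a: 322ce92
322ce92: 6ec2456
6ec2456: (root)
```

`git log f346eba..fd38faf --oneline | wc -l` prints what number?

2

Reachable from fd38faf: {322ce92, 50c7ce5, 6ec2456, fd38faf}.
Reachable from f346eba: {322ce92, 38ba03a, 64b1073, 6ec2456, c57242d, f346eba}.
In fd38faf's history but not f346eba's: {50c7ce5, fd38faf} — 2 commits.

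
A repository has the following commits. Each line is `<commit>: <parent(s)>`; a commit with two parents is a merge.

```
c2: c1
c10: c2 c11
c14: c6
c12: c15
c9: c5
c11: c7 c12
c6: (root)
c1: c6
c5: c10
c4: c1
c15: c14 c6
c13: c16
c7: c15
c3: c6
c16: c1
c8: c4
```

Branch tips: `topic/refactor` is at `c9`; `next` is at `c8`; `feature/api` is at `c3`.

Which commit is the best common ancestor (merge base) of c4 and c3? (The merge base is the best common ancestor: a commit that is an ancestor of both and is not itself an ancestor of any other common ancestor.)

Ancestors of c4: {c1, c4, c6}.
Ancestors of c3: {c3, c6}.
Common ancestors: {c6}.
The only common ancestor is c6, so it is the merge base.

c6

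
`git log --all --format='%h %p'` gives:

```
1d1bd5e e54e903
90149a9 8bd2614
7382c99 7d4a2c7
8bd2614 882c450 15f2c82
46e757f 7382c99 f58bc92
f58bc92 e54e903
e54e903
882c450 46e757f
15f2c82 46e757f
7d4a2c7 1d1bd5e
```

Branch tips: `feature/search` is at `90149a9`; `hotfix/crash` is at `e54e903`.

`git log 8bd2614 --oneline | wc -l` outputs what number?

9

Walking parent pointers from 8bd2614: reachable set = {15f2c82, 1d1bd5e, 46e757f, 7382c99, 7d4a2c7, 882c450, 8bd2614, e54e903, f58bc92}.
That is 9 commits.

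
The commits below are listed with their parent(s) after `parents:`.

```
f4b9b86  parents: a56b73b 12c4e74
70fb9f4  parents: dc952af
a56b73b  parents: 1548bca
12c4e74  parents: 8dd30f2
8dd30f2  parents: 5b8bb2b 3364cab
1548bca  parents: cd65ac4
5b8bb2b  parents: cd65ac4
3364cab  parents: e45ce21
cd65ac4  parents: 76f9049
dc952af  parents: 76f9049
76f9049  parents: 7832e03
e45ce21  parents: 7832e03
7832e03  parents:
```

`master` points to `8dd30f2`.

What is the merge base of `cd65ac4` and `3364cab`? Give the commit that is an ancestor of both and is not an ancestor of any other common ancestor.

Ancestors of cd65ac4: {76f9049, 7832e03, cd65ac4}.
Ancestors of 3364cab: {3364cab, 7832e03, e45ce21}.
Common ancestors: {7832e03}.
The only common ancestor is 7832e03, so it is the merge base.

7832e03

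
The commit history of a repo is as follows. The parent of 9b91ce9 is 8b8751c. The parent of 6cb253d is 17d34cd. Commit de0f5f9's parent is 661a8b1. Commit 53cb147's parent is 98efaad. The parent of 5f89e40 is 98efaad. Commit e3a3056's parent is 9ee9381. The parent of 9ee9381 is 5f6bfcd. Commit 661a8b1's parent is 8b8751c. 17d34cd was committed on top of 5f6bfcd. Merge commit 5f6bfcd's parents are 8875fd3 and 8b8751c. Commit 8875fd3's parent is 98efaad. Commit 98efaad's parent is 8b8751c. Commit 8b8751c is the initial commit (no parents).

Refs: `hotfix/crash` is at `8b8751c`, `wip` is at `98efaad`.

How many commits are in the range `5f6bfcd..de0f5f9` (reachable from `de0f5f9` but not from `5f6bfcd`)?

2

Reachable from de0f5f9: {661a8b1, 8b8751c, de0f5f9}.
Reachable from 5f6bfcd: {5f6bfcd, 8875fd3, 8b8751c, 98efaad}.
In de0f5f9's history but not 5f6bfcd's: {661a8b1, de0f5f9} — 2 commits.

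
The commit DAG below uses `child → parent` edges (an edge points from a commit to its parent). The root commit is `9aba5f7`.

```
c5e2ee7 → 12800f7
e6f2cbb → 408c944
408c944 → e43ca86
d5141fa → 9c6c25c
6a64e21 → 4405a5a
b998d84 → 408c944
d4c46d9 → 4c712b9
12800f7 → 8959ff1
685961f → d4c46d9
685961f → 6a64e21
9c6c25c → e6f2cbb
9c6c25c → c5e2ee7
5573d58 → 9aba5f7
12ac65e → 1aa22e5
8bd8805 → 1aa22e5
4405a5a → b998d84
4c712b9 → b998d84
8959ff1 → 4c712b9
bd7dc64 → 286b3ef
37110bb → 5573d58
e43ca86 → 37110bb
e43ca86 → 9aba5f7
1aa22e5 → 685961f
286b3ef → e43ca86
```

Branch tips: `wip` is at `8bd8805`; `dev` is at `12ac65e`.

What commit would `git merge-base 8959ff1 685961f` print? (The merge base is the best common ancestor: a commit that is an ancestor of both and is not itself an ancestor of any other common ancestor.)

Ancestors of 8959ff1: {37110bb, 408c944, 4c712b9, 5573d58, 8959ff1, 9aba5f7, b998d84, e43ca86}.
Ancestors of 685961f: {37110bb, 408c944, 4405a5a, 4c712b9, 5573d58, 685961f, 6a64e21, 9aba5f7, b998d84, d4c46d9, e43ca86}.
Common ancestors: {37110bb, 408c944, 4c712b9, 5573d58, 9aba5f7, b998d84, e43ca86}.
Among these, 4c712b9 is not an ancestor of any other common ancestor — it is the merge base.

4c712b9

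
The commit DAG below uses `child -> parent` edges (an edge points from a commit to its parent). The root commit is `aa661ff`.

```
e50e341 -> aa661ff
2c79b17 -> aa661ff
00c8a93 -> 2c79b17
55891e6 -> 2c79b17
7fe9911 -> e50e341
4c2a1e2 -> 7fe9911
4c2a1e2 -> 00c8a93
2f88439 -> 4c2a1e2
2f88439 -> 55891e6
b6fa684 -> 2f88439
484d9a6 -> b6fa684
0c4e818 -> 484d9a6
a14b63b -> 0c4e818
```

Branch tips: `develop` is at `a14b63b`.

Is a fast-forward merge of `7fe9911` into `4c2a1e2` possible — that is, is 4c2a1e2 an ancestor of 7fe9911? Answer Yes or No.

No

A fast-forward from 4c2a1e2 to 7fe9911 is possible iff 4c2a1e2 is an ancestor of 7fe9911.
Ancestors of 7fe9911: {7fe9911, aa661ff, e50e341}.
4c2a1e2 is not among them, so fast-forward is not possible.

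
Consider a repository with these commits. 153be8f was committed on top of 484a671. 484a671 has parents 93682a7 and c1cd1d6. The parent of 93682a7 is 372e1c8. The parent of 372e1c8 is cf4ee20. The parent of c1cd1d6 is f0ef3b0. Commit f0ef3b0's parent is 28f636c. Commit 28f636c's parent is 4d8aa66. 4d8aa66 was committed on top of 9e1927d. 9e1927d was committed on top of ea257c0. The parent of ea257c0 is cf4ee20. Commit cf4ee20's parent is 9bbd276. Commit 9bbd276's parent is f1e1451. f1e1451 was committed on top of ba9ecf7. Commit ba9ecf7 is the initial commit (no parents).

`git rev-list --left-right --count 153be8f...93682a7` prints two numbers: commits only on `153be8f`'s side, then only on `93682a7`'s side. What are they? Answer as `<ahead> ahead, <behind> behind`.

Reachable from 153be8f: {153be8f, 28f636c, 372e1c8, 484a671, 4d8aa66, 93682a7, 9bbd276, 9e1927d, ba9ecf7, c1cd1d6, cf4ee20, ea257c0, f0ef3b0, f1e1451}.
Reachable from 93682a7: {372e1c8, 93682a7, 9bbd276, ba9ecf7, cf4ee20, f1e1451}.
Only in 153be8f's history (ahead): {153be8f, 28f636c, 484a671, 4d8aa66, 9e1927d, c1cd1d6, ea257c0, f0ef3b0} — 8.
Only in 93682a7's history (behind): {} — 0.

8 ahead, 0 behind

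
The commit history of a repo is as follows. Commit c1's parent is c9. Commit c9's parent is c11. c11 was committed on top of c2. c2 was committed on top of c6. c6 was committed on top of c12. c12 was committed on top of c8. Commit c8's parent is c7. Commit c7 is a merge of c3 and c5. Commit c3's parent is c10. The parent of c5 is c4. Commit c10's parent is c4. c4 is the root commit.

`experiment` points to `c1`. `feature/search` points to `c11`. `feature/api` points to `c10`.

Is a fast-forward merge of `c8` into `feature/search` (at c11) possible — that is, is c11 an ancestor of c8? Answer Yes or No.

No

A fast-forward from c11 to c8 is possible iff c11 is an ancestor of c8.
Ancestors of c8: {c10, c3, c4, c5, c7, c8}.
c11 is not among them, so fast-forward is not possible.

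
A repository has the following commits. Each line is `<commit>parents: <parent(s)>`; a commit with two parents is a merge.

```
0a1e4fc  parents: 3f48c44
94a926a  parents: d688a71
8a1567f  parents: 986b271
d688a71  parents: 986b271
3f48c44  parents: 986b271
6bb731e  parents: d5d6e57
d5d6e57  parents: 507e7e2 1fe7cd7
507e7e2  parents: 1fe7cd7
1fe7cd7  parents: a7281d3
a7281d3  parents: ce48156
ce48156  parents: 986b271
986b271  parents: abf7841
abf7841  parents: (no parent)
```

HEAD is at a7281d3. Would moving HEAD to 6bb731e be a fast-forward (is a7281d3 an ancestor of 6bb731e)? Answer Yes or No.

Yes

A fast-forward from a7281d3 to 6bb731e is possible iff a7281d3 is an ancestor of 6bb731e.
Ancestors of 6bb731e: {1fe7cd7, 507e7e2, 6bb731e, 986b271, a7281d3, abf7841, ce48156, d5d6e57}.
a7281d3 is among them, so fast-forward is possible.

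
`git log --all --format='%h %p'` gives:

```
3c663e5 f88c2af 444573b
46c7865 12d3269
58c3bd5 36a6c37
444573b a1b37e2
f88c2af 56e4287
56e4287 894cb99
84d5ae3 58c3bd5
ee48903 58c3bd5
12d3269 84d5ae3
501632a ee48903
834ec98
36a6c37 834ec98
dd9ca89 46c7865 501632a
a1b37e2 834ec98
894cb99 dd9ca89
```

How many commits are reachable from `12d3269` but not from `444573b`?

4

Reachable from 12d3269: {12d3269, 36a6c37, 58c3bd5, 834ec98, 84d5ae3}.
Reachable from 444573b: {444573b, 834ec98, a1b37e2}.
In 12d3269's history but not 444573b's: {12d3269, 36a6c37, 58c3bd5, 84d5ae3} — 4 commits.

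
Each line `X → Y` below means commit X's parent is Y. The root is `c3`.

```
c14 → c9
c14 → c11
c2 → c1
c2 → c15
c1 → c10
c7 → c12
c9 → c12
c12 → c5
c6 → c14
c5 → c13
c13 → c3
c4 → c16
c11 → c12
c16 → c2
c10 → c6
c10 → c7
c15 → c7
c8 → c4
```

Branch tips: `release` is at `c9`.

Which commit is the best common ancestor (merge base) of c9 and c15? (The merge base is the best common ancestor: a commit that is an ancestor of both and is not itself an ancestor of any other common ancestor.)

c12

Ancestors of c9: {c12, c13, c3, c5, c9}.
Ancestors of c15: {c12, c13, c15, c3, c5, c7}.
Common ancestors: {c12, c13, c3, c5}.
Among these, c12 is not an ancestor of any other common ancestor — it is the merge base.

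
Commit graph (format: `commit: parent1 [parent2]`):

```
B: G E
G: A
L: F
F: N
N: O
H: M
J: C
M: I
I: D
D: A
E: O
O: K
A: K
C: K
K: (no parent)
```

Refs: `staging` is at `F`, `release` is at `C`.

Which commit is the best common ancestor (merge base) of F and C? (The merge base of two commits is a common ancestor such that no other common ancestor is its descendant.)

Ancestors of F: {F, K, N, O}.
Ancestors of C: {C, K}.
Common ancestors: {K}.
The only common ancestor is K, so it is the merge base.

K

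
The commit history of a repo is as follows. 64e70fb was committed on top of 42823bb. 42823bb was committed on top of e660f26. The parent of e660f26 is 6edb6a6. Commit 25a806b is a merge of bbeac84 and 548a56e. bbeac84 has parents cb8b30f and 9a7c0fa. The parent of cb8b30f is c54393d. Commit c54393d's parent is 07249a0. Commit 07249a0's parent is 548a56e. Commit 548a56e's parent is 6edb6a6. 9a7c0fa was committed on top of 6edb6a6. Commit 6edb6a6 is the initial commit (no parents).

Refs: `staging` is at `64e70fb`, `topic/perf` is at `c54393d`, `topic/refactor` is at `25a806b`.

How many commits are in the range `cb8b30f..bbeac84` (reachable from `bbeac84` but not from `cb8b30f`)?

2

Reachable from bbeac84: {07249a0, 548a56e, 6edb6a6, 9a7c0fa, bbeac84, c54393d, cb8b30f}.
Reachable from cb8b30f: {07249a0, 548a56e, 6edb6a6, c54393d, cb8b30f}.
In bbeac84's history but not cb8b30f's: {9a7c0fa, bbeac84} — 2 commits.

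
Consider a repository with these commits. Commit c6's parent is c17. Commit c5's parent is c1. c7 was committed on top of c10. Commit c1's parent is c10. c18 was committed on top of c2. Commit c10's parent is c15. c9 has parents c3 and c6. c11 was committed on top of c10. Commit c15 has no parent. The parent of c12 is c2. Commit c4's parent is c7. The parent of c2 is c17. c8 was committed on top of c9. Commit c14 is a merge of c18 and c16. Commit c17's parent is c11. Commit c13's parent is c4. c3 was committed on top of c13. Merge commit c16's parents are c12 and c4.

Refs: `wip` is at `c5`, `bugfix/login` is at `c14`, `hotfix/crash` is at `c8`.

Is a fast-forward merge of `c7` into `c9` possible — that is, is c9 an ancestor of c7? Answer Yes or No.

A fast-forward from c9 to c7 is possible iff c9 is an ancestor of c7.
Ancestors of c7: {c10, c15, c7}.
c9 is not among them, so fast-forward is not possible.

No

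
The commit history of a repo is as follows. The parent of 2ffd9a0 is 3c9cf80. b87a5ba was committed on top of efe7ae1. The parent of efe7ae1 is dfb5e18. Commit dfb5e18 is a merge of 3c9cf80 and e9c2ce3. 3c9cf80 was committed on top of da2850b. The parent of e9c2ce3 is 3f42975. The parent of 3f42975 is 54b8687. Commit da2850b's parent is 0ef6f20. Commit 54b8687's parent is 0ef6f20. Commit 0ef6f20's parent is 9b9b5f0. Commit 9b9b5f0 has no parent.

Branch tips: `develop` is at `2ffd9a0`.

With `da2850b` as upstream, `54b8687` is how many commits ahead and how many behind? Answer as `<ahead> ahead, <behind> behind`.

1 ahead, 1 behind

Reachable from 54b8687: {0ef6f20, 54b8687, 9b9b5f0}.
Reachable from da2850b: {0ef6f20, 9b9b5f0, da2850b}.
Only in 54b8687's history (ahead): {54b8687} — 1.
Only in da2850b's history (behind): {da2850b} — 1.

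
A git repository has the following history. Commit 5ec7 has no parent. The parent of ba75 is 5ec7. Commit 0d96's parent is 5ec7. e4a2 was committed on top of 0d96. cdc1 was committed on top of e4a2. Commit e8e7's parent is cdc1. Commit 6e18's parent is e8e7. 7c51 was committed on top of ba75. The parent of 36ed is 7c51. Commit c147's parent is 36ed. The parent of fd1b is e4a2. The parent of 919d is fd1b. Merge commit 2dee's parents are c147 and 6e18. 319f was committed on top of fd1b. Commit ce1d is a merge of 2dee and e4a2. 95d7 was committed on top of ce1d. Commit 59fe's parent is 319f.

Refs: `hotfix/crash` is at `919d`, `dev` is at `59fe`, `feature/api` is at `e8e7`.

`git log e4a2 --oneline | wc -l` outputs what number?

3

Walking parent pointers from e4a2: reachable set = {0d96, 5ec7, e4a2}.
That is 3 commits.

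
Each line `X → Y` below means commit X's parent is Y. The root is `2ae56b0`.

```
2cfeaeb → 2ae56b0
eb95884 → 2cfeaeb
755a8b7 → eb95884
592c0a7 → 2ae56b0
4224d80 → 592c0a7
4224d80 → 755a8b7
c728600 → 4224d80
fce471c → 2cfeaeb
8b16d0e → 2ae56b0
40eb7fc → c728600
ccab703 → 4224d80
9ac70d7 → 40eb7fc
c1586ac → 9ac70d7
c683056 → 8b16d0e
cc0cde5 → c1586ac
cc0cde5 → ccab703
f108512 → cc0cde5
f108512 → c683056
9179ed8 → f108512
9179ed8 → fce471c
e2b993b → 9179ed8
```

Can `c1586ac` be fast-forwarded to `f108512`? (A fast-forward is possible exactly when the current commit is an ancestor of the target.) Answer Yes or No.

A fast-forward from c1586ac to f108512 is possible iff c1586ac is an ancestor of f108512.
Ancestors of f108512: {2ae56b0, 2cfeaeb, 40eb7fc, 4224d80, 592c0a7, 755a8b7, 8b16d0e, 9ac70d7, c1586ac, c683056, c728600, cc0cde5, ccab703, eb95884, f108512}.
c1586ac is among them, so fast-forward is possible.

Yes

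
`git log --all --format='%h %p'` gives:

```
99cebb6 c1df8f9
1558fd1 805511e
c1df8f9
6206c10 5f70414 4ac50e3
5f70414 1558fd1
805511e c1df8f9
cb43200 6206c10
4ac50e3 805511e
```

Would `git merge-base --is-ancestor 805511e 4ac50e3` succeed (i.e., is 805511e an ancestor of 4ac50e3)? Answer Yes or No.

Yes

Ancestors of 4ac50e3 (commits reachable by following parents): {4ac50e3, 805511e, c1df8f9}.
805511e is in that set, so it is an ancestor of 4ac50e3.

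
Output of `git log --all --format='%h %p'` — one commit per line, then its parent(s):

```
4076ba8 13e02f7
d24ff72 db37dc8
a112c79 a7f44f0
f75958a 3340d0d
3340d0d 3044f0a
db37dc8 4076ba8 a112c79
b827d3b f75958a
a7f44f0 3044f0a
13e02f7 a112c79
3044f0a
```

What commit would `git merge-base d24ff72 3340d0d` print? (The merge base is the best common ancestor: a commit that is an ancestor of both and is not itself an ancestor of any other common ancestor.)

3044f0a

Ancestors of d24ff72: {13e02f7, 3044f0a, 4076ba8, a112c79, a7f44f0, d24ff72, db37dc8}.
Ancestors of 3340d0d: {3044f0a, 3340d0d}.
Common ancestors: {3044f0a}.
The only common ancestor is 3044f0a, so it is the merge base.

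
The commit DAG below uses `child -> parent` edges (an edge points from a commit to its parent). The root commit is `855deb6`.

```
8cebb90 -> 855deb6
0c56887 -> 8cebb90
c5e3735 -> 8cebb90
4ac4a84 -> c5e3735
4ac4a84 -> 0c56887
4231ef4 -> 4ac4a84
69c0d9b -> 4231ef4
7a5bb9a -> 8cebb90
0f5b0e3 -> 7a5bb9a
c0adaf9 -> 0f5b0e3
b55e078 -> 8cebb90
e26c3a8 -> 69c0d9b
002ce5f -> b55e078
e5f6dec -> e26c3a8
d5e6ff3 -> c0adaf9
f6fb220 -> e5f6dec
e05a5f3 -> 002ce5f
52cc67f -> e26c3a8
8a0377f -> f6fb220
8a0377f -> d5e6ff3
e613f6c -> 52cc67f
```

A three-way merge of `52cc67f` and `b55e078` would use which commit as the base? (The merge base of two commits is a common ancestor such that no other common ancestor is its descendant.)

Ancestors of 52cc67f: {0c56887, 4231ef4, 4ac4a84, 52cc67f, 69c0d9b, 855deb6, 8cebb90, c5e3735, e26c3a8}.
Ancestors of b55e078: {855deb6, 8cebb90, b55e078}.
Common ancestors: {855deb6, 8cebb90}.
Among these, 8cebb90 is not an ancestor of any other common ancestor — it is the merge base.

8cebb90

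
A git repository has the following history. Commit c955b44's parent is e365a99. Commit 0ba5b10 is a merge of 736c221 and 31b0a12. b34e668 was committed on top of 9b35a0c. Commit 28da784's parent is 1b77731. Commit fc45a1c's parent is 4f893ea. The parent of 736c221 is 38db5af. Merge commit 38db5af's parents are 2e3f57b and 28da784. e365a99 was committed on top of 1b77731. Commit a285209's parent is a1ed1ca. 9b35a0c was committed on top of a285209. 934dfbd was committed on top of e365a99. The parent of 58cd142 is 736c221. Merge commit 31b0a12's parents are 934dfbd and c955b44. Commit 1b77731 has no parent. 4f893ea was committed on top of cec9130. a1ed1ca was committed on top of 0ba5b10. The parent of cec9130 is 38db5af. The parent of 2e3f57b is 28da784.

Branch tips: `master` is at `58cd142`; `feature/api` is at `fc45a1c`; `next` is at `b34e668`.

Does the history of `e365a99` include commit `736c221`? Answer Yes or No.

Ancestors of e365a99: {1b77731, e365a99}.
736c221 is not in that set, so it is not an ancestor of e365a99.

No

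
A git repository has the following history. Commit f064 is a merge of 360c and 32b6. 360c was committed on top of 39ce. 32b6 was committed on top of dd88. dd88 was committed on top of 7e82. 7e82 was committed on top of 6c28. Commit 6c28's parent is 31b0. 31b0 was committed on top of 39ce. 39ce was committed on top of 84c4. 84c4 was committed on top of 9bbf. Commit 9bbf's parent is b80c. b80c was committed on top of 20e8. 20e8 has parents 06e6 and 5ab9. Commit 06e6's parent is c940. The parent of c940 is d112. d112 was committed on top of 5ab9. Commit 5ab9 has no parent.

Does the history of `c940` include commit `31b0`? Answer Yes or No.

No

Ancestors of c940: {5ab9, c940, d112}.
31b0 is not in that set, so it is not an ancestor of c940.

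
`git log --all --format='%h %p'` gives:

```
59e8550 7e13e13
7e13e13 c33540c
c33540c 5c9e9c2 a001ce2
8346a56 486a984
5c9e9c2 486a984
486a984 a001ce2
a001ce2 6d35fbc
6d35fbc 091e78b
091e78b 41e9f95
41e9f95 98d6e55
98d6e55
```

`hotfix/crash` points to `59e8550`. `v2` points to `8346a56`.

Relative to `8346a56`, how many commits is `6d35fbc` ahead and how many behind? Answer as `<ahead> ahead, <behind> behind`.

Reachable from 6d35fbc: {091e78b, 41e9f95, 6d35fbc, 98d6e55}.
Reachable from 8346a56: {091e78b, 41e9f95, 486a984, 6d35fbc, 8346a56, 98d6e55, a001ce2}.
Only in 6d35fbc's history (ahead): {} — 0.
Only in 8346a56's history (behind): {486a984, 8346a56, a001ce2} — 3.

0 ahead, 3 behind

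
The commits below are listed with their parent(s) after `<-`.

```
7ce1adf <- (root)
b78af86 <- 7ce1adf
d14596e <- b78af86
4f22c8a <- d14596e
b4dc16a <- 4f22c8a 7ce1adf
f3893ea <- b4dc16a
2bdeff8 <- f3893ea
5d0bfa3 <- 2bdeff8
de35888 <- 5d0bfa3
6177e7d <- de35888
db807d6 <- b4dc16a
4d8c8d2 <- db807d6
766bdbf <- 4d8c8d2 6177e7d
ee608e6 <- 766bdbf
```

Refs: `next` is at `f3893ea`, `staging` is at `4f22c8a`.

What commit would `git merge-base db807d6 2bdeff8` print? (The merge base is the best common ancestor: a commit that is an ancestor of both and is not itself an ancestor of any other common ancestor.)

Ancestors of db807d6: {4f22c8a, 7ce1adf, b4dc16a, b78af86, d14596e, db807d6}.
Ancestors of 2bdeff8: {2bdeff8, 4f22c8a, 7ce1adf, b4dc16a, b78af86, d14596e, f3893ea}.
Common ancestors: {4f22c8a, 7ce1adf, b4dc16a, b78af86, d14596e}.
Among these, b4dc16a is not an ancestor of any other common ancestor — it is the merge base.

b4dc16a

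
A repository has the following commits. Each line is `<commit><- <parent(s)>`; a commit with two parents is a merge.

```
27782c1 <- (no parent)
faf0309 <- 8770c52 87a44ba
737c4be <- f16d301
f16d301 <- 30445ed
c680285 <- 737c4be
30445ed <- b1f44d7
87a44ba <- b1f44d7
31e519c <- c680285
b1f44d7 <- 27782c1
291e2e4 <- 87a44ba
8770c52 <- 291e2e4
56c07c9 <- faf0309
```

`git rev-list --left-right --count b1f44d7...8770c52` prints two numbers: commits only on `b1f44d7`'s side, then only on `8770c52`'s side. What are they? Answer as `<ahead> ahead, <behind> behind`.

Reachable from b1f44d7: {27782c1, b1f44d7}.
Reachable from 8770c52: {27782c1, 291e2e4, 8770c52, 87a44ba, b1f44d7}.
Only in b1f44d7's history (ahead): {} — 0.
Only in 8770c52's history (behind): {291e2e4, 8770c52, 87a44ba} — 3.

0 ahead, 3 behind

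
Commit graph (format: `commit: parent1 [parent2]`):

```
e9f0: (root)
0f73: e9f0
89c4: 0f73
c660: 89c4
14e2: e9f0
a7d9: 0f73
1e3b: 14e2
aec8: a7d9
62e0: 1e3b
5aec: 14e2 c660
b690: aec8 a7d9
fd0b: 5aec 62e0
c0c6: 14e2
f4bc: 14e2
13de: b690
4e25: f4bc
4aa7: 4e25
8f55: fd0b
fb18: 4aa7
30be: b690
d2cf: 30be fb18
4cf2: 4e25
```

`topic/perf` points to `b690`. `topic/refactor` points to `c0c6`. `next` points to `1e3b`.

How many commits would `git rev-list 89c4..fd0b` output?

Reachable from fd0b: {0f73, 14e2, 1e3b, 5aec, 62e0, 89c4, c660, e9f0, fd0b}.
Reachable from 89c4: {0f73, 89c4, e9f0}.
In fd0b's history but not 89c4's: {14e2, 1e3b, 5aec, 62e0, c660, fd0b} — 6 commits.

6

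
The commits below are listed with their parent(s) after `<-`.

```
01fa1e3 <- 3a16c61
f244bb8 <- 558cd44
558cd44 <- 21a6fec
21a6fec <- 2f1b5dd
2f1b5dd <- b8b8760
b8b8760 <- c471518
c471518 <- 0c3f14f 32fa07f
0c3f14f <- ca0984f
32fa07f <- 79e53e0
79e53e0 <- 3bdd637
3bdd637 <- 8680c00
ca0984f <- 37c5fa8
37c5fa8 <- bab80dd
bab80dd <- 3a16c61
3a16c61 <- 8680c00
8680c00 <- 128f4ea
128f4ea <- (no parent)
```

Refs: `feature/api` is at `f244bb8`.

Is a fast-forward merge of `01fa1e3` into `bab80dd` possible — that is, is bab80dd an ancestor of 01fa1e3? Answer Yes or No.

A fast-forward from bab80dd to 01fa1e3 is possible iff bab80dd is an ancestor of 01fa1e3.
Ancestors of 01fa1e3: {01fa1e3, 128f4ea, 3a16c61, 8680c00}.
bab80dd is not among them, so fast-forward is not possible.

No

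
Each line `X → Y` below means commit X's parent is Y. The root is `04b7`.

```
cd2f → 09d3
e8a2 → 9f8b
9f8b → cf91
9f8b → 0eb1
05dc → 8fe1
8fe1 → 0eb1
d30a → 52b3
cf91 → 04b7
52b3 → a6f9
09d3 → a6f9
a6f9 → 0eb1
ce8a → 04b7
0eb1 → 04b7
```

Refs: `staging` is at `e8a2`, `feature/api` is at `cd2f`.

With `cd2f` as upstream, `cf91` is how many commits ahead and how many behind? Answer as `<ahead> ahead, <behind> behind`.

Reachable from cf91: {04b7, cf91}.
Reachable from cd2f: {04b7, 09d3, 0eb1, a6f9, cd2f}.
Only in cf91's history (ahead): {cf91} — 1.
Only in cd2f's history (behind): {09d3, 0eb1, a6f9, cd2f} — 4.

1 ahead, 4 behind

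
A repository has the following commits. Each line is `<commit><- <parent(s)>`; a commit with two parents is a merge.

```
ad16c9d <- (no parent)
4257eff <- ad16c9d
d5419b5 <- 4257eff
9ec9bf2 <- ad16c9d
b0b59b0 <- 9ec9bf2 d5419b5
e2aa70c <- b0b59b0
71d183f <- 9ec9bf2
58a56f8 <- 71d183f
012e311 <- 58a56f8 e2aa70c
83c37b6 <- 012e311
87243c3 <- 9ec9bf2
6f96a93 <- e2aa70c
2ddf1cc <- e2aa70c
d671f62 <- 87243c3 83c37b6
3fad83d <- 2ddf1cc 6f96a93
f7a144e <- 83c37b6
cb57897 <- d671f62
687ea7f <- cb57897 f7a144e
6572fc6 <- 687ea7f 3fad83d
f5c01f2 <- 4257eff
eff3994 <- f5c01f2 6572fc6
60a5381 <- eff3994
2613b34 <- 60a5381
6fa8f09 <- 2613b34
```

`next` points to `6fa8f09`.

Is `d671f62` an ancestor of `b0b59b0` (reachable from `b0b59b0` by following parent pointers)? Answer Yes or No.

Ancestors of b0b59b0: {4257eff, 9ec9bf2, ad16c9d, b0b59b0, d5419b5}.
d671f62 is not in that set, so it is not an ancestor of b0b59b0.

No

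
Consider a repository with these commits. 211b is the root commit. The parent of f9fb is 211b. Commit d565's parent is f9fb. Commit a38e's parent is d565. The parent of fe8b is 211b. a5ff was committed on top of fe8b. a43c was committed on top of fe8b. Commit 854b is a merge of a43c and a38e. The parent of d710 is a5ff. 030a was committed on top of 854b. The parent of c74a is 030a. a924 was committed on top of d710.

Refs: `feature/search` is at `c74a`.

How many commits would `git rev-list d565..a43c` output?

2

Reachable from a43c: {211b, a43c, fe8b}.
Reachable from d565: {211b, d565, f9fb}.
In a43c's history but not d565's: {a43c, fe8b} — 2 commits.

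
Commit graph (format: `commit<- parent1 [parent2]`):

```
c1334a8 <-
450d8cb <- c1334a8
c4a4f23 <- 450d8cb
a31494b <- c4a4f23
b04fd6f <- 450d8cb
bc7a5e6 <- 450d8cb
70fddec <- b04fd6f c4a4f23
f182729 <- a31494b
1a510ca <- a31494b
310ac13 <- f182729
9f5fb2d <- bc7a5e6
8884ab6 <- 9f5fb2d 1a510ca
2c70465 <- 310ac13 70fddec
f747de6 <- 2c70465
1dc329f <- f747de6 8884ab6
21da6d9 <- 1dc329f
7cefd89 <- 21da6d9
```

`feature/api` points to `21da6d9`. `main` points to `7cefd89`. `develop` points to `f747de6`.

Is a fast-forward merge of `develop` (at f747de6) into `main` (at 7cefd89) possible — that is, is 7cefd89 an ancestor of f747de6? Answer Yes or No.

A fast-forward from 7cefd89 to f747de6 is possible iff 7cefd89 is an ancestor of f747de6.
Ancestors of f747de6: {2c70465, 310ac13, 450d8cb, 70fddec, a31494b, b04fd6f, c1334a8, c4a4f23, f182729, f747de6}.
7cefd89 is not among them, so fast-forward is not possible.

No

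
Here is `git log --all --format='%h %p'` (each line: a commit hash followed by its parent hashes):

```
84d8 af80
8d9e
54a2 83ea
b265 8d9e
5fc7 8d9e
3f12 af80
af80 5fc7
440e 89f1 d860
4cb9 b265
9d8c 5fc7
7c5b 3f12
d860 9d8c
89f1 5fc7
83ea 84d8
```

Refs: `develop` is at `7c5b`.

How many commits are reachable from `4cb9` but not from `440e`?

Reachable from 4cb9: {4cb9, 8d9e, b265}.
Reachable from 440e: {440e, 5fc7, 89f1, 8d9e, 9d8c, d860}.
In 4cb9's history but not 440e's: {4cb9, b265} — 2 commits.

2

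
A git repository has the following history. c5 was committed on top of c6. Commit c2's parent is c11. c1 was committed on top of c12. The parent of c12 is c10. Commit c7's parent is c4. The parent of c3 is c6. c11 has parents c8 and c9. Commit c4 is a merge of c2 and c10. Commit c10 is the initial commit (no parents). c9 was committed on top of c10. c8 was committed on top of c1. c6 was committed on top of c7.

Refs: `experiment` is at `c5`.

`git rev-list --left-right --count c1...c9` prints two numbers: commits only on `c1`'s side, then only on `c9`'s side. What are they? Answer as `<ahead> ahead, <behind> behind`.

2 ahead, 1 behind

Reachable from c1: {c1, c10, c12}.
Reachable from c9: {c10, c9}.
Only in c1's history (ahead): {c1, c12} — 2.
Only in c9's history (behind): {c9} — 1.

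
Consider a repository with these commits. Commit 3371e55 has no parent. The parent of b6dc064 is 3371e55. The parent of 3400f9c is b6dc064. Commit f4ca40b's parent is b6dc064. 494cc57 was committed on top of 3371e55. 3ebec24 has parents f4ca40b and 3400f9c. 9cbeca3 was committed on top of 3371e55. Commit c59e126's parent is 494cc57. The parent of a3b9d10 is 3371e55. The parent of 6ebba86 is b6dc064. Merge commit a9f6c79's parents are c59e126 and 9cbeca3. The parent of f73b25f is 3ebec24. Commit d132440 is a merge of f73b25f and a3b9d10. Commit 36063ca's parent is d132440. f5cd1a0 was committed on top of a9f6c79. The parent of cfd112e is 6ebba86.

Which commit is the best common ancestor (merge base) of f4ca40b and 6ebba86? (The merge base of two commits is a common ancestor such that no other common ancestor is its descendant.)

Ancestors of f4ca40b: {3371e55, b6dc064, f4ca40b}.
Ancestors of 6ebba86: {3371e55, 6ebba86, b6dc064}.
Common ancestors: {3371e55, b6dc064}.
Among these, b6dc064 is not an ancestor of any other common ancestor — it is the merge base.

b6dc064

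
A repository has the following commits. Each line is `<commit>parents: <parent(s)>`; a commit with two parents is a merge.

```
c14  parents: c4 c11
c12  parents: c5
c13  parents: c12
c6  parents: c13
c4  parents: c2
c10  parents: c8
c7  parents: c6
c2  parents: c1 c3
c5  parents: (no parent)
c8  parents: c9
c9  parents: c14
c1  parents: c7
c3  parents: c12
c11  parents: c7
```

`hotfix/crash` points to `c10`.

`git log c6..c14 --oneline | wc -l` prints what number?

7

Reachable from c14: {c1, c11, c12, c13, c14, c2, c3, c4, c5, c6, c7}.
Reachable from c6: {c12, c13, c5, c6}.
In c14's history but not c6's: {c1, c11, c14, c2, c3, c4, c7} — 7 commits.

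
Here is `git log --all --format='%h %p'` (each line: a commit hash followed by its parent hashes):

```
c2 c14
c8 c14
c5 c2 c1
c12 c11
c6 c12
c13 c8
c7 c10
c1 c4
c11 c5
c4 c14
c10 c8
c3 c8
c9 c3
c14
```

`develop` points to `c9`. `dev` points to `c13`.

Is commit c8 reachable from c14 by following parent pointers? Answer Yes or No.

No

Ancestors of c14: {c14}.
c8 is not in that set, so it is not an ancestor of c14.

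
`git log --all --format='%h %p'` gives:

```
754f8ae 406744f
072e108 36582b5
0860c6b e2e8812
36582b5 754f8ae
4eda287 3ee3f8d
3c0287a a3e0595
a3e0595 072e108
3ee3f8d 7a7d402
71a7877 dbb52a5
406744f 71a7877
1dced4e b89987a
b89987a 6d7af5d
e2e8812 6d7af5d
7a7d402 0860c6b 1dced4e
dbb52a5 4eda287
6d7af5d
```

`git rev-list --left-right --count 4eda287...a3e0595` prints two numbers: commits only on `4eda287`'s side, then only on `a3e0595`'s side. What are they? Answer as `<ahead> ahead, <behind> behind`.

Reachable from 4eda287: {0860c6b, 1dced4e, 3ee3f8d, 4eda287, 6d7af5d, 7a7d402, b89987a, e2e8812}.
Reachable from a3e0595: {072e108, 0860c6b, 1dced4e, 36582b5, 3ee3f8d, 406744f, 4eda287, 6d7af5d, 71a7877, 754f8ae, 7a7d402, a3e0595, b89987a, dbb52a5, e2e8812}.
Only in 4eda287's history (ahead): {} — 0.
Only in a3e0595's history (behind): {072e108, 36582b5, 406744f, 71a7877, 754f8ae, a3e0595, dbb52a5} — 7.

0 ahead, 7 behind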